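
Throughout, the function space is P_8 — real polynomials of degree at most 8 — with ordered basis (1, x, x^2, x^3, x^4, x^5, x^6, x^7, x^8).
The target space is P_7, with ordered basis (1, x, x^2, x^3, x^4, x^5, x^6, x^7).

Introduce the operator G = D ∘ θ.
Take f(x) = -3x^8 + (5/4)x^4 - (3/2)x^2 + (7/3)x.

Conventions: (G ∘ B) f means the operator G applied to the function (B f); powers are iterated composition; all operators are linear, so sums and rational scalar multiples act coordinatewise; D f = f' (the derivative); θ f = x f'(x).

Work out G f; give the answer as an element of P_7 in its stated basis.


g(x) = -192x^7 + 20x^3 - 6x + 7/3

θ f = -24x^8 + 5x^4 - 3x^2 + (7/3)x
D θ f = -192x^7 + 20x^3 - 6x + 7/3


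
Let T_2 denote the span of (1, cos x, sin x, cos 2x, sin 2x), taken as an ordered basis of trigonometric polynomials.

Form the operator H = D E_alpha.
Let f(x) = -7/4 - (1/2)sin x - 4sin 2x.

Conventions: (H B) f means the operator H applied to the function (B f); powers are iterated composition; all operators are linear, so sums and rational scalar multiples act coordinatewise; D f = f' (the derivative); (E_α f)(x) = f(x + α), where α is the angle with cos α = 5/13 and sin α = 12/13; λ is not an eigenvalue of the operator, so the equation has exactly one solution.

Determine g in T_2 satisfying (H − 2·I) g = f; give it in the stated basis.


write g with unknown coordinates in the stated basis and equate coefficients in (H − 2·I) g = f
solving from the highest basis element down gives g = 7/8 + (5/226)cos x + (19/113)sin x - (7/17)cos 2x + sin 2x
check: H g = (5/113)cos x - (37/226)sin x - (14/17)cos 2x - 2sin 2x
so H g − 2·g = -7/4 - (1/2)sin x - 4sin 2x = f ✓

the result is g(x) = 7/8 + (5/226)cos x + (19/113)sin x - (7/17)cos 2x + sin 2x


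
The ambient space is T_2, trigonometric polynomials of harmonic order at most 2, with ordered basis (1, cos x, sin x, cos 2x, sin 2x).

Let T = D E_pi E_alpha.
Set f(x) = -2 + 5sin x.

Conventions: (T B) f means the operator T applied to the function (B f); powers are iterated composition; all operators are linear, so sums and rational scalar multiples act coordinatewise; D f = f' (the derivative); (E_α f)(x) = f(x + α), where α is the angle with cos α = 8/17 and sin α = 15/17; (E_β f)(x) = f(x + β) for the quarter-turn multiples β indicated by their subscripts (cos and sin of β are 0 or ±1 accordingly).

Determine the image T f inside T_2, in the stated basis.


the result is g(x) = -(40/17)cos x + (75/17)sin x

E_alpha f = -2 + (75/17)cos x + (40/17)sin x
E_pi E_alpha f = -2 - (75/17)cos x - (40/17)sin x
D E_pi E_alpha f = -(40/17)cos x + (75/17)sin x


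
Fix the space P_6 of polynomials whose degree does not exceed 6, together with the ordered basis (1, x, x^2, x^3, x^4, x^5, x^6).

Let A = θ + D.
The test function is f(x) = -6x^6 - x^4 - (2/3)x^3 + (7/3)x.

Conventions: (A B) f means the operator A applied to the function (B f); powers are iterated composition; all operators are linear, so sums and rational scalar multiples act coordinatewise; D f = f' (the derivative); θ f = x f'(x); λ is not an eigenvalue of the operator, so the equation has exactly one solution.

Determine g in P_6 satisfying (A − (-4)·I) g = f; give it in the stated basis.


write g with unknown coordinates in the stated basis and equate coefficients in (A − (-4)·I) g = f
solving from the highest basis element down gives g = -(3/5)x^6 + (2/5)x^5 - (3/8)x^4 + (5/42)x^3 - (5/84)x^2 + (103/210)x - 103/840
check: A g = -(18/5)x^6 - (8/5)x^5 + (1/2)x^4 - (8/7)x^3 + (5/21)x^2 + (13/35)x + 103/210
so A g − (-4)·g = -6x^6 - x^4 - (2/3)x^3 + (7/3)x = f ✓

the image equals g(x) = -(3/5)x^6 + (2/5)x^5 - (3/8)x^4 + (5/42)x^3 - (5/84)x^2 + (103/210)x - 103/840


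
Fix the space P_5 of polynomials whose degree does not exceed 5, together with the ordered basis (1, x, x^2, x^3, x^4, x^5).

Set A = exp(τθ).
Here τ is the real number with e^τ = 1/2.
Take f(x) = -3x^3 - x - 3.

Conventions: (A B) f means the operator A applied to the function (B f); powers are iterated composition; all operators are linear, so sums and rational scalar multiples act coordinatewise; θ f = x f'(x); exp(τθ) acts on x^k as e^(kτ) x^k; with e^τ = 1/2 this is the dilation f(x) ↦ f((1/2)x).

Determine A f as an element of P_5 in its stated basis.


the image equals g(x) = -(3/8)x^3 - (1/2)x - 3

exp(τθ) x^k = e^(kτ) x^k; with e^τ = 1/2 this sends x^k to (1/2)^k x^k
x ↦ 1/2 x
x^3 ↦ 1/8 x^3
applying this coordinatewise to f: exp(τθ) f = -(3/8)x^3 - (1/2)x - 3


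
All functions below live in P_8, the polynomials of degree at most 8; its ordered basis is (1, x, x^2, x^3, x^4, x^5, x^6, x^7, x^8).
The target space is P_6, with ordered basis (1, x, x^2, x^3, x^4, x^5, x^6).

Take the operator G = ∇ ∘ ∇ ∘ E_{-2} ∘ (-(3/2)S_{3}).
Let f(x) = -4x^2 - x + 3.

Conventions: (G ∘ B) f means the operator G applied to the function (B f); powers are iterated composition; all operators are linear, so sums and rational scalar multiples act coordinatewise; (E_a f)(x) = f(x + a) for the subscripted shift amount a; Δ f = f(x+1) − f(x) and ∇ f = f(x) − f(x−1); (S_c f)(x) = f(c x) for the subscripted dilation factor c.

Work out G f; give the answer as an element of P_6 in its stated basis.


g(x) = 108

S_{3} f = -36x^2 - 3x + 3
(-(3/2)S_{3}) f = 54x^2 + (9/2)x - 9/2
E_{-2} (-(3/2)S_{3}) f = 54x^2 - (423/2)x + 405/2
∇ E_{-2} (-(3/2)S_{3}) f = 108x - 531/2
∇ ∇ E_{-2} (-(3/2)S_{3}) f = 108


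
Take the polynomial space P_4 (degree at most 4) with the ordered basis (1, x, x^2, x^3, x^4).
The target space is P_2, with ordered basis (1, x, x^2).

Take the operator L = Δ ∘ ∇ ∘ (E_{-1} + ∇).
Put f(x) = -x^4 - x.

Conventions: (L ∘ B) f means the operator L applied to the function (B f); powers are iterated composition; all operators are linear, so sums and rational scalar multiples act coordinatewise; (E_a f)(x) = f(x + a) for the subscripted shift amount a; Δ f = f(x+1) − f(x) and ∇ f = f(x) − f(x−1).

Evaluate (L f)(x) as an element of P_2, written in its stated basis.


g(x) = -12x^2 - 2

E_{-1} f = -x^4 + 4x^3 - 6x^2 + 3x
∇ f = -4x^3 + 6x^2 - 4x
(E_{-1} + ∇) f = -x^4 - x
∇ (E_{-1} + ∇) f = -4x^3 + 6x^2 - 4x
Δ ∇ (E_{-1} + ∇) f = -12x^2 - 2


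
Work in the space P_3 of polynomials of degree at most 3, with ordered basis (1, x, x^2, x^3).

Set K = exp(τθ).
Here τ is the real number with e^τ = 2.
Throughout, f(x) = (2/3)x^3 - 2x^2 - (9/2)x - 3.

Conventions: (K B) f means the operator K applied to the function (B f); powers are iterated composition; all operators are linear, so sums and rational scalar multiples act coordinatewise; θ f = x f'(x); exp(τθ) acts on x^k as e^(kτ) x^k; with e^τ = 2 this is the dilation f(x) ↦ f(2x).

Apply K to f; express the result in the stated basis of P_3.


the image equals g(x) = (16/3)x^3 - 8x^2 - 9x - 3

exp(τθ) x^k = e^(kτ) x^k; with e^τ = 2 this sends x^k to 2^k x^k
x ↦ 2 x
x^2 ↦ 4 x^2
x^3 ↦ 8 x^3
applying this coordinatewise to f: exp(τθ) f = (16/3)x^3 - 8x^2 - 9x - 3


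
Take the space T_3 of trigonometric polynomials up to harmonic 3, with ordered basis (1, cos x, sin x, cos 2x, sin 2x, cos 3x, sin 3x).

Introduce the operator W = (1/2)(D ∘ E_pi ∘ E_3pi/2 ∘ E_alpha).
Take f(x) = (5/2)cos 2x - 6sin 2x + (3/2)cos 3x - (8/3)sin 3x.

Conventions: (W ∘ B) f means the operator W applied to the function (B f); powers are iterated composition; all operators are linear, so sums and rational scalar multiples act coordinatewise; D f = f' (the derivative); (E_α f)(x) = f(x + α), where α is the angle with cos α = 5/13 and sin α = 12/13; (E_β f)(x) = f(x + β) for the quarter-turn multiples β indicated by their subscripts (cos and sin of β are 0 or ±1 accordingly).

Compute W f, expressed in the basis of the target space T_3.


the result is g(x) = -(414/169)cos 2x - (2035/338)sin 2x - (5067/8788)cos 3x + (10003/2197)sin 3x

E_alpha f = -(2035/338)cos 2x + (414/169)sin 2x - (1689/4394)cos 3x + (20006/6591)sin 3x
E_3pi/2 E_alpha f = (2035/338)cos 2x - (414/169)sin 2x + (20006/6591)cos 3x + (1689/4394)sin 3x
E_pi E_3pi/2 E_alpha f = (2035/338)cos 2x - (414/169)sin 2x - (20006/6591)cos 3x - (1689/4394)sin 3x
D E_pi E_3pi/2 E_alpha f = -(828/169)cos 2x - (2035/169)sin 2x - (5067/4394)cos 3x + (20006/2197)sin 3x
((1/2)(D ∘ E_pi ∘ E_3pi/2 ∘ E_alpha)) f = -(414/169)cos 2x - (2035/338)sin 2x - (5067/8788)cos 3x + (10003/2197)sin 3x


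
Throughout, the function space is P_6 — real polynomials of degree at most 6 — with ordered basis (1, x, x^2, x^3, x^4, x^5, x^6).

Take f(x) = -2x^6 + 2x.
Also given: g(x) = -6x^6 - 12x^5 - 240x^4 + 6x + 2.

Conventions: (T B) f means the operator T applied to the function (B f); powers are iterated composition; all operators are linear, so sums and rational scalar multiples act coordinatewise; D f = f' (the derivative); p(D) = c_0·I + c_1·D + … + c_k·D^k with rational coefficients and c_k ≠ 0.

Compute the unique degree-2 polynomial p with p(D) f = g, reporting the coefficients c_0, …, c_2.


c_0 = 3, c_1 = 1, c_2 = 4

D^0 f = -2x^6 + 2x
D^1 f = -12x^5 + 2
D^2 f = -60x^4
matching coefficients of g against c_0 f + c_1 Df + … from the top degree down determines the c_i
solution: c_0 = 3, c_1 = 1, c_2 = 4


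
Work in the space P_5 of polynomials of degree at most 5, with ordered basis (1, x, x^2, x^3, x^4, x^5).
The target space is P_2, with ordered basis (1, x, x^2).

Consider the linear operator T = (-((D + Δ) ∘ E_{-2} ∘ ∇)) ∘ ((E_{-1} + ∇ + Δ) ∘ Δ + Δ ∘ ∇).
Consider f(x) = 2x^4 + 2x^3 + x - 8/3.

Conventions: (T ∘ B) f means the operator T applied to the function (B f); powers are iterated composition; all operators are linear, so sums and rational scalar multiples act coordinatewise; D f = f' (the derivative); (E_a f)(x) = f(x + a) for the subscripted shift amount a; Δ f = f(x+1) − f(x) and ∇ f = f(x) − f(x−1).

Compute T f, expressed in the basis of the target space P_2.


Δ f = 8x^3 + 18x^2 + 14x + 5
E_{-1} Δ f = 8x^3 - 6x^2 + 2x + 1
∇ Δ f = 24x^2 + 12x + 4
Δ Δ f = 24x^2 + 60x + 40
(E_{-1} + ∇ + Δ) Δ f = 8x^3 + 42x^2 + 74x + 45
∇ f = 8x^3 - 6x^2 + 2x + 1
Δ ∇ f = 24x^2 + 12x + 4
((E_{-1} + ∇ + Δ) ∘ Δ + Δ ∘ ∇) f = 8x^3 + 66x^2 + 86x + 49
∇ ((E_{-1} + ∇ + Δ) ∘ Δ + Δ ∘ ∇) f = 24x^2 + 108x + 28
E_{-2} ∇ ((E_{-1} + ∇ + Δ) ∘ Δ + Δ ∘ ∇) f = 24x^2 + 12x - 92
D (E_{-2} ∘ ∇) ((E_{-1} + ∇ + Δ) ∘ Δ + Δ ∘ ∇) f = 48x + 12
Δ (E_{-2} ∘ ∇) ((E_{-1} + ∇ + Δ) ∘ Δ + Δ ∘ ∇) f = 48x + 36
(D + Δ) (E_{-2} ∘ ∇) ((E_{-1} + ∇ + Δ) ∘ Δ + Δ ∘ ∇) f = 96x + 48
(-((D + Δ) ∘ E_{-2} ∘ ∇)) ((E_{-1} + ∇ + Δ) ∘ Δ + Δ ∘ ∇) f = -96x - 48

the image equals g(x) = -96x - 48


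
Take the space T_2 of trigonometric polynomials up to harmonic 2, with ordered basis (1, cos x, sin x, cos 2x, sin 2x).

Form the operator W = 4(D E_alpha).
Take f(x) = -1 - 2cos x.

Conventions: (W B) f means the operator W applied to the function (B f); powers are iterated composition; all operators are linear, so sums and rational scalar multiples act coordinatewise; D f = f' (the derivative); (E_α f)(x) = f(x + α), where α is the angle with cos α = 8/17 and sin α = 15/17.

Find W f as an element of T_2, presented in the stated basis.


E_alpha f = -1 - (16/17)cos x + (30/17)sin x
D E_alpha f = (30/17)cos x + (16/17)sin x
(4(D E_alpha)) f = (120/17)cos x + (64/17)sin x

the image equals g(x) = (120/17)cos x + (64/17)sin x


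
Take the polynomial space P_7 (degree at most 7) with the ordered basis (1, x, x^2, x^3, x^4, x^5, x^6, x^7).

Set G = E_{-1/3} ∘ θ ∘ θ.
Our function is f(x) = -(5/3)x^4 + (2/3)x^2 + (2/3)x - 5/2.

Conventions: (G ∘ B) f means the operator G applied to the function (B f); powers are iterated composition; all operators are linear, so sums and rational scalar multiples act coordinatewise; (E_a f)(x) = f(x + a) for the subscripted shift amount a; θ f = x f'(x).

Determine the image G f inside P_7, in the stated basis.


θ f = -(20/3)x^4 + (4/3)x^2 + (2/3)x
θ θ f = -(80/3)x^4 + (8/3)x^2 + (2/3)x
E_{-1/3} θ θ f = -(80/3)x^4 + (320/9)x^3 - (136/9)x^2 + (230/81)x - 62/243

the image equals g(x) = -(80/3)x^4 + (320/9)x^3 - (136/9)x^2 + (230/81)x - 62/243


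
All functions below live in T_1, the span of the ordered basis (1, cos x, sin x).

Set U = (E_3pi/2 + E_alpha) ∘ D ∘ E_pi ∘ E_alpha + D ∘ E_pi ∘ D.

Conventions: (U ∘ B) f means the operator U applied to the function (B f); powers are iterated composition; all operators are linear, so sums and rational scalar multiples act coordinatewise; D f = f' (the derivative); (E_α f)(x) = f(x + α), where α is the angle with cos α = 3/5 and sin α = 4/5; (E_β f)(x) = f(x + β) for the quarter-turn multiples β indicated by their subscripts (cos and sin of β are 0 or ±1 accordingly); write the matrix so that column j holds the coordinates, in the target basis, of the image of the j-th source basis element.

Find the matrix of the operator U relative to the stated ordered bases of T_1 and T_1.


the matrix is [[0, 0, 0]; [0, 34/25, -13/25]; [0, 13/25, 34/25]] (rows listed top to bottom)

image of 1: 0
image of cos x: (34/25)cos x + (13/25)sin x
image of sin x: -(13/25)cos x + (34/25)sin x
each image's coordinates form column j of the matrix


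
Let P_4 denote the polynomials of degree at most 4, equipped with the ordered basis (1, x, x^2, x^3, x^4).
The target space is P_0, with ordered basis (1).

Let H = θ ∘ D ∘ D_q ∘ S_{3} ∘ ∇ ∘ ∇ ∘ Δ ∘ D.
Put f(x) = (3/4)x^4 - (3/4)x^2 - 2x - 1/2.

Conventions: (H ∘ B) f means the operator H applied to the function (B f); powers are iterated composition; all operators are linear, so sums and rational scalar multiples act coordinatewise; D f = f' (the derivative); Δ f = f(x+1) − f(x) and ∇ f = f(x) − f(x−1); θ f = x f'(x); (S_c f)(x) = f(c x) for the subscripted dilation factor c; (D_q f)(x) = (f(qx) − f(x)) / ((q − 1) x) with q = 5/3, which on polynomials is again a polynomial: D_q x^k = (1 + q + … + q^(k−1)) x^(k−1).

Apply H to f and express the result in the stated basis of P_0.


D f = 3x^3 - (3/2)x - 2
Δ D f = 9x^2 + 9x + 3/2
∇ (Δ ∘ D) f = 18x
∇ ∇ (Δ ∘ D) f = 18
S_{3} ∇ ∇ (Δ ∘ D) f = 18
D_q (S_{3} ∘ ∇ ∘ ∇) (Δ ∘ D) f = 0
D D_q (S_{3} ∘ ∇ ∘ ∇) (Δ ∘ D) f = 0
θ D D_q (S_{3} ∘ ∇ ∘ ∇) (Δ ∘ D) f = 0

the image equals g(x) = 0


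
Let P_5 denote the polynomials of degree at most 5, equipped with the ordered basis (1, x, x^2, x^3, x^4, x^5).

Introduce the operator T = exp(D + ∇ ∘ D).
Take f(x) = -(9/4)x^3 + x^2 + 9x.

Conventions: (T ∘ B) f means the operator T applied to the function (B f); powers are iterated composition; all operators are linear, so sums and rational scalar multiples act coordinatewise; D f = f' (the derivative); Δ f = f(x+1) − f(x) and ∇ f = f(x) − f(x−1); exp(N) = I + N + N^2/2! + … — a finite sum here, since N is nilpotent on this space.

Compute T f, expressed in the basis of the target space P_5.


order-1 term: -(27/4)x^2 - (23/2)x + 71/4
order-2 term: -(27/4)x - 25/2
order-3 term: -9/4
the series for exp(D + ∇ ∘ D) f terminates at order 3
exp(D + ∇ ∘ D) f = -(9/4)x^3 - (23/4)x^2 - (37/4)x + 3

g(x) = -(9/4)x^3 - (23/4)x^2 - (37/4)x + 3


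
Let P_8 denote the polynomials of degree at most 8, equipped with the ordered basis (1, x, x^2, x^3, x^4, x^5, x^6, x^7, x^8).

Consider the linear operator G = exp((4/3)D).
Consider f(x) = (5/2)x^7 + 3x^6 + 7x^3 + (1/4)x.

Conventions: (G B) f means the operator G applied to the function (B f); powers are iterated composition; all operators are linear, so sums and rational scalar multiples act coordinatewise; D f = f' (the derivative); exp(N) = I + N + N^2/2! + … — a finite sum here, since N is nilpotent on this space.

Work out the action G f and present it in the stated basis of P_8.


order-1 term: (70/3)x^6 + 24x^5 + 28x^2 + 1/3
order-2 term: (280/3)x^5 + 80x^4 + (112/3)x
order-3 term: (5600/27)x^4 + (1280/9)x^3 + 448/27
order-4 term: (22400/81)x^3 + (1280/9)x^2
order-5 term: (17920/81)x^2 + (2048/27)x
order-6 term: (71680/729)x + 4096/243
order-7 term: 40960/2187
the series for exp((4/3)D) f terminates at order 7
exp((4/3)D) f = (5/2)x^7 + (79/3)x^6 + (352/3)x^5 + (7760/27)x^4 + (34487/81)x^3 + (31708/81)x^2 + (617497/2916)x + 114841/2187

the result is g(x) = (5/2)x^7 + (79/3)x^6 + (352/3)x^5 + (7760/27)x^4 + (34487/81)x^3 + (31708/81)x^2 + (617497/2916)x + 114841/2187


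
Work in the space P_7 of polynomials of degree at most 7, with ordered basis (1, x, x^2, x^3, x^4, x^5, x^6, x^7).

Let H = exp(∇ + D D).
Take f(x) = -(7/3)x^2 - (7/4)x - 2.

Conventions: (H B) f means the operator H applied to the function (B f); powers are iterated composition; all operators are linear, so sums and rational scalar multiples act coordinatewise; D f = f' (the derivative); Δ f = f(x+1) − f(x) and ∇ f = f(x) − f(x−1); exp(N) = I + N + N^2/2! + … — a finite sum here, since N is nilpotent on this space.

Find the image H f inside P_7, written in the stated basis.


the result is g(x) = -(7/3)x^2 - (77/12)x - 101/12

order-1 term: -(14/3)x - 49/12
order-2 term: -7/3
the series for exp(∇ + D D) f terminates at order 2
exp(∇ + D D) f = -(7/3)x^2 - (77/12)x - 101/12


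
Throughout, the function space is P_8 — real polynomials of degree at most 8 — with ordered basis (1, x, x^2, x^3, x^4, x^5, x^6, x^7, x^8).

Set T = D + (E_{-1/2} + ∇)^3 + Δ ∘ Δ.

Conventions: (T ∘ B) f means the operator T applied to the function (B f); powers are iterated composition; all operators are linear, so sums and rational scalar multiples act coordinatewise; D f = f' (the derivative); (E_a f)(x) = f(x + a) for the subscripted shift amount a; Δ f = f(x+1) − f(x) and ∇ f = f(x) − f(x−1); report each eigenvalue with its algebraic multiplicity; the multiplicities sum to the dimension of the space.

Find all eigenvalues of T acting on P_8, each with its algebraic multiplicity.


λ = 1 (multiplicity 9)

image of 1: 1
image of x: x + 5/2
image of x^2: x^2 + 5x + 5/4
image of x^3: x^3 + (15/2)x^2 + (15/4)x + 21/8
image of x^4: x^4 + 10x^3 + (15/2)x^2 + (21/2)x + 401/16
image of x^5: x^5 + (25/2)x^4 + (25/2)x^3 + (105/4)x^2 + (2005/16)x + 573/32
image of x^6: x^6 + 15x^5 + (75/4)x^4 + (105/2)x^3 + (6015/16)x^2 + (1719/16)x + 545/64
image of x^7: x^7 + (35/2)x^6 + (105/4)x^5 + (735/8)x^4 + (14035/16)x^3 + (12033/32)x^2 + (3815/64)x + 72621/128
image of x^8: x^8 + 20x^7 + 35x^6 + 147x^5 + (14035/8)x^4 + (4011/4)x^3 + (3815/16)x^2 + (72621/16)x - 475519/256
the matrix is upper triangular; its diagonal is (1, 1, 1, 1, 1, 1, 1, 1, 1)
for a triangular matrix the eigenvalues are the diagonal entries, with algebraic multiplicity their repetition count


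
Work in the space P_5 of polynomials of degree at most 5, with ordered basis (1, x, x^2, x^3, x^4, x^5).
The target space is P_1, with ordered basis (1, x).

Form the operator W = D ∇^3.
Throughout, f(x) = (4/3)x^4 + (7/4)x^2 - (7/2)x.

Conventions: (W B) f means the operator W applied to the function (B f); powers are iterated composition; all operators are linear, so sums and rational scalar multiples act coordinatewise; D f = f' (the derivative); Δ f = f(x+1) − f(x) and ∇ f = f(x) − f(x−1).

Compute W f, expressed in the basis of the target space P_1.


g(x) = 32

∇ f = (16/3)x^3 - 8x^2 + (53/6)x - 79/12
∇ ∇ f = 16x^2 - 32x + 133/6
∇ ∇ ∇ f = 32x - 48
D ∇^3 f = 32


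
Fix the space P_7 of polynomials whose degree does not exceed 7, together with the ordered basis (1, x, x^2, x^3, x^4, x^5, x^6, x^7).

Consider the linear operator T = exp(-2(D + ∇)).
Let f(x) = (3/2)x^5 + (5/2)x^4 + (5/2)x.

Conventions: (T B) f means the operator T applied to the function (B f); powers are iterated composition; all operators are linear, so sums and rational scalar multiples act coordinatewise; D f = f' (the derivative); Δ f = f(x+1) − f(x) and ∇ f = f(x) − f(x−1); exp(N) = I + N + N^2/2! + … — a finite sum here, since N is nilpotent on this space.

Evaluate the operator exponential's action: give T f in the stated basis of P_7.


g(x) = (3/2)x^5 - (55/2)x^4 + 230x^3 - 1080x^2 + (5615/2)x - 3194

order-1 term: -30x^4 - 10x^3 - 5x - 8
order-2 term: 240x^3 - 120x^2 + 90x - 10
order-3 term: -960x^2 + 800x - 360
order-4 term: 1920x - 1280
order-5 term: -1536
the series for exp(-2(D + ∇)) f terminates at order 5
exp(-2(D + ∇)) f = (3/2)x^5 - (55/2)x^4 + 230x^3 - 1080x^2 + (5615/2)x - 3194


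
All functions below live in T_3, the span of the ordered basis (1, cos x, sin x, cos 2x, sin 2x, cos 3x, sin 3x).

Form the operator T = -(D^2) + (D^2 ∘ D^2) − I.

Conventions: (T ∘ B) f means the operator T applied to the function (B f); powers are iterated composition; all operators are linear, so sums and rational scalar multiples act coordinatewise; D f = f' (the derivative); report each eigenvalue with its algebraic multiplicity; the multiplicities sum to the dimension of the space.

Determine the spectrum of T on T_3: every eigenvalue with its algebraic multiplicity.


image of 1: -1
image of cos x: cos x
image of sin x: sin x
image of cos 2x: 19cos 2x
image of sin 2x: 19sin 2x
image of cos 3x: 89cos 3x
image of sin 3x: 89sin 3x
the matrix is diagonal; its diagonal is (-1, 1, 1, 19, 19, 89, 89)
for a triangular matrix the eigenvalues are the diagonal entries, with algebraic multiplicity their repetition count

λ = -1 (multiplicity 1), λ = 1 (multiplicity 2), λ = 19 (multiplicity 2), λ = 89 (multiplicity 2)


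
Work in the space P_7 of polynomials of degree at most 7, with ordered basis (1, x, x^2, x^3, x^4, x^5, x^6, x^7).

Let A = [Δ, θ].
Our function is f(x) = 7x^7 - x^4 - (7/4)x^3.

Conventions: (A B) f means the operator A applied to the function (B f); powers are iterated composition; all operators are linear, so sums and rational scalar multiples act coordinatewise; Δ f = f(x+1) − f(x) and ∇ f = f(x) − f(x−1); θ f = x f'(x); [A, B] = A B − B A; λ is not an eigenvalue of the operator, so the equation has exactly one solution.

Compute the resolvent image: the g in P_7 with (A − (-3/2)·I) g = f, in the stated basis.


the result is g(x) = (14/3)x^7 - (196/9)x^6 - (392/9)x^5 + (6842/27)x^4 + (54979/162)x^3 - (104527/81)x^2 - (189182/243)x + 798721/729

write g with unknown coordinates in the stated basis and equate coefficients in (A − (-3/2)·I) g = f
solving from the highest basis element down gives g = (14/3)x^7 - (196/9)x^6 - (392/9)x^5 + (6842/27)x^4 + (54979/162)x^3 - (104527/81)x^2 - (189182/243)x + 798721/729
check: A g = (98/3)x^6 + (196/3)x^5 - (3430/9)x^4 - (13792/27)x^3 + (104527/54)x^2 + (94591/81)x - 798721/486
so A g − (-3/2)·g = 7x^7 - x^4 - (7/4)x^3 = f ✓


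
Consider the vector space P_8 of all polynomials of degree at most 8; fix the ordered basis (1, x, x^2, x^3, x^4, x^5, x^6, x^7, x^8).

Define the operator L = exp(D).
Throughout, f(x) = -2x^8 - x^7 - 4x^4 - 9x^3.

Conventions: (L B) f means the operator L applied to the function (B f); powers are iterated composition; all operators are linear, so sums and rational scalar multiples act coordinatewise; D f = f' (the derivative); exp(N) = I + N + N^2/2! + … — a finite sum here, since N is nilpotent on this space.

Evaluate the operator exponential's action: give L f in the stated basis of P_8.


the image equals g(x) = -2x^8 - 17x^7 - 63x^6 - 133x^5 - 179x^4 - 172x^3 - 128x^2 - 66x - 16

order-1 term: -16x^7 - 7x^6 - 16x^3 - 27x^2
order-2 term: -56x^6 - 21x^5 - 24x^2 - 27x
order-3 term: -112x^5 - 35x^4 - 16x - 9
order-4 term: -140x^4 - 35x^3 - 4
order-5 term: -112x^3 - 21x^2
order-6 term: -56x^2 - 7x
order-7 term: -16x - 1
order-8 term: -2
the series for exp(D) f terminates at order 8
exp(D) f = -2x^8 - 17x^7 - 63x^6 - 133x^5 - 179x^4 - 172x^3 - 128x^2 - 66x - 16


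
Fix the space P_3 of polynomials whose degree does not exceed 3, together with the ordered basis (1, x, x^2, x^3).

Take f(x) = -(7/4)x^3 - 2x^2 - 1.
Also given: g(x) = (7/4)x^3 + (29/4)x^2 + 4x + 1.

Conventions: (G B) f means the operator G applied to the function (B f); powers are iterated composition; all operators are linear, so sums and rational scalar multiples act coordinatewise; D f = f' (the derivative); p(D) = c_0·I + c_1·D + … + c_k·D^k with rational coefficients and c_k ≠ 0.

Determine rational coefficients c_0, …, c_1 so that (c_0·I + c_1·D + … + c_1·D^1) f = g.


D^0 f = -(7/4)x^3 - 2x^2 - 1
D^1 f = -(21/4)x^2 - 4x
matching coefficients of g against c_0 f + c_1 Df + … from the top degree down determines the c_i
solution: c_0 = -1, c_1 = -1

c_0 = -1, c_1 = -1


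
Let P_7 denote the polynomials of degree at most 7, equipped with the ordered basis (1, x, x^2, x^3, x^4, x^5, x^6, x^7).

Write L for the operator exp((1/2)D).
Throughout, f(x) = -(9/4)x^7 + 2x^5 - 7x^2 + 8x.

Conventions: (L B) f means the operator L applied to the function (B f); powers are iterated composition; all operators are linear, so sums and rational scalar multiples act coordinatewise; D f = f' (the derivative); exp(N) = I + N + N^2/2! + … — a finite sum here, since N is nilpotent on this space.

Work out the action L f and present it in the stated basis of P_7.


the image equals g(x) = -(9/4)x^7 - (63/8)x^6 - (157/16)x^5 - (155/32)x^4 + (5/64)x^3 - (765/128)x^2 + (353/256)x + 1175/512

order-1 term: -(63/8)x^6 + 5x^4 - 7x + 4
order-2 term: -(189/16)x^5 + 5x^3 - 7/4
order-3 term: -(315/32)x^4 + (5/2)x^2
order-4 term: -(315/64)x^3 + (5/8)x
order-5 term: -(189/128)x^2 + 1/16
order-6 term: -(63/256)x
order-7 term: -9/512
the series for exp((1/2)D) f terminates at order 7
exp((1/2)D) f = -(9/4)x^7 - (63/8)x^6 - (157/16)x^5 - (155/32)x^4 + (5/64)x^3 - (765/128)x^2 + (353/256)x + 1175/512


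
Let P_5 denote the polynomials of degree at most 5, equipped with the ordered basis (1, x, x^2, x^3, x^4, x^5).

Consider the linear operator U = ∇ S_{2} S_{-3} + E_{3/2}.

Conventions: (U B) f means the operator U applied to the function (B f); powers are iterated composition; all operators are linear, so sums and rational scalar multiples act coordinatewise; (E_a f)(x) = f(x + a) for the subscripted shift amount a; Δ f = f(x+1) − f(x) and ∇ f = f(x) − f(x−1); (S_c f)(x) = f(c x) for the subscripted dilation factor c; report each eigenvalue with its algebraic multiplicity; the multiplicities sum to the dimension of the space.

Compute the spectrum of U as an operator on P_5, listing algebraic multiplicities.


image of 1: 1
image of x: x - 9/2
image of x^2: x^2 + 75x - 135/4
image of x^3: x^3 - (1287/2)x^2 + (2619/4)x - 1701/8
image of x^4: x^4 + 5190x^3 - (15525/2)x^2 + (10395/2)x - 20655/16
image of x^5: x^5 - (77745/2)x^4 + (155565/2)x^3 - (310905/4)x^2 + (622485/16)x - 248589/32
the matrix is upper triangular; its diagonal is (1, 1, 1, 1, 1, 1)
for a triangular matrix the eigenvalues are the diagonal entries, with algebraic multiplicity their repetition count

λ = 1 (multiplicity 6)


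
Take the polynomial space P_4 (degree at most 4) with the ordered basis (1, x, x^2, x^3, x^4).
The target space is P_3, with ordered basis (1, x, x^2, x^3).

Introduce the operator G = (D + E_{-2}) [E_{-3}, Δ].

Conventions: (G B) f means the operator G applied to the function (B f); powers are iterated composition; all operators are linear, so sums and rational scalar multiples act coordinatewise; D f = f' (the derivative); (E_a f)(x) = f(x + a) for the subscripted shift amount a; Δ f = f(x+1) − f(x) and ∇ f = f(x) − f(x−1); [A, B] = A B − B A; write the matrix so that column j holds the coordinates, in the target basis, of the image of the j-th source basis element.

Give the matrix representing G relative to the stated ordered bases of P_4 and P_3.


the matrix is [[0, 0, 0, 0, 0]; [0, 0, 0, 0, 0]; [0, 0, 0, 0, 0]; [0, 0, 0, 0, 0]] (rows listed top to bottom)

image of 1: 0
image of x: 0
image of x^2: 0
image of x^3: 0
image of x^4: 0
each image's coordinates form column j of the matrix


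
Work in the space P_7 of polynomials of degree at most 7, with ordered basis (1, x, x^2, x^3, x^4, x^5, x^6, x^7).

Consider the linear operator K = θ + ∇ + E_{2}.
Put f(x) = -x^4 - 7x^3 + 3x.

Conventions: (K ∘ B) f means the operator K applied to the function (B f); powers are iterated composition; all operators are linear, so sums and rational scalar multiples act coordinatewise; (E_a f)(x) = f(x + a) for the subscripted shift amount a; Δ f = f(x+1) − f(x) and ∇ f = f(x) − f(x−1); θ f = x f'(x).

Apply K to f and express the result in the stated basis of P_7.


the image equals g(x) = -5x^4 - 40x^3 - 81x^2 - 93x - 69

θ f = -4x^4 - 21x^3 + 3x
∇ f = -4x^3 - 15x^2 + 17x - 3
E_{2} f = -x^4 - 15x^3 - 66x^2 - 113x - 66
(θ + ∇ + E_{2}) f = -5x^4 - 40x^3 - 81x^2 - 93x - 69


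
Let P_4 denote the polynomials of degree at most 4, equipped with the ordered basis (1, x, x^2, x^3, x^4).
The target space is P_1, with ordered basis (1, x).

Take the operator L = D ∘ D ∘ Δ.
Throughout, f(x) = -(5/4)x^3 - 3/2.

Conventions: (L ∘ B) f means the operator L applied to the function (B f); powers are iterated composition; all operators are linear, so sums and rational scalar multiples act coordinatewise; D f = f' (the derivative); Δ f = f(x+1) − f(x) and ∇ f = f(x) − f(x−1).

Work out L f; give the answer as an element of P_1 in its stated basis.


g(x) = -15/2

Δ f = -(15/4)x^2 - (15/4)x - 5/4
D Δ f = -(15/2)x - 15/4
D D Δ f = -15/2


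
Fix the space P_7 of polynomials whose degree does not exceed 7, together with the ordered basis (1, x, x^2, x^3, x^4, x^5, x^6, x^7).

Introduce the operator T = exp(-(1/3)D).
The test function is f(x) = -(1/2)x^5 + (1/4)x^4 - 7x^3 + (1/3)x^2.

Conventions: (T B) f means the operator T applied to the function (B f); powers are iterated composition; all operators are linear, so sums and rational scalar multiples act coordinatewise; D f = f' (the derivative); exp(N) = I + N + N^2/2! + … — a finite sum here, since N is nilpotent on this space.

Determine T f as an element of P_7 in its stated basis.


g(x) = -(1/2)x^5 + (13/12)x^4 - (71/9)x^3 + (415/54)x^2 - (425/162)x + 293/972

order-1 term: (5/6)x^4 - (1/3)x^3 + 7x^2 - (2/9)x
order-2 term: -(5/9)x^3 + (1/6)x^2 - (7/3)x + 1/27
order-3 term: (5/27)x^2 - (1/27)x + 7/27
order-4 term: -(5/162)x + 1/324
order-5 term: 1/486
the series for exp(-(1/3)D) f terminates at order 5
exp(-(1/3)D) f = -(1/2)x^5 + (13/12)x^4 - (71/9)x^3 + (415/54)x^2 - (425/162)x + 293/972


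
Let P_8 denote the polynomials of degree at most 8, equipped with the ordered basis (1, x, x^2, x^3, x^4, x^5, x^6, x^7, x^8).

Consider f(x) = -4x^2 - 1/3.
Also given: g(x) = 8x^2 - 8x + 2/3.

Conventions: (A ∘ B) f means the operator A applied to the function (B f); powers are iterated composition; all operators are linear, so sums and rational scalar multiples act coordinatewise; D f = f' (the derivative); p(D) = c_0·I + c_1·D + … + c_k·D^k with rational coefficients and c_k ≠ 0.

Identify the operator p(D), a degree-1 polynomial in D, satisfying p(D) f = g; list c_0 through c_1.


c_0 = -2, c_1 = 1

D^0 f = -4x^2 - 1/3
D^1 f = -8x
matching coefficients of g against c_0 f + c_1 Df + … from the top degree down determines the c_i
solution: c_0 = -2, c_1 = 1


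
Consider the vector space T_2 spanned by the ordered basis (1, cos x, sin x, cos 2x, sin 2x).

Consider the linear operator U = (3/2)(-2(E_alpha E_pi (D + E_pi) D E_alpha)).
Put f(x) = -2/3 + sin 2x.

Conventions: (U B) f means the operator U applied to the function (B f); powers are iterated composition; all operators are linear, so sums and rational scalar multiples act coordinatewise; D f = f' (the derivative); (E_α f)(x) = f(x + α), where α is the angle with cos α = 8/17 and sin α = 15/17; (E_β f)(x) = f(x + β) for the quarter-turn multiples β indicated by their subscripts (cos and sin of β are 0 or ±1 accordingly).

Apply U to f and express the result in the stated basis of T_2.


E_alpha f = -2/3 + (240/289)cos 2x - (161/289)sin 2x
D E_alpha f = -(322/289)cos 2x - (480/289)sin 2x
D (D E_alpha) f = -(960/289)cos 2x + (644/289)sin 2x
E_pi (D E_alpha) f = -(322/289)cos 2x - (480/289)sin 2x
(D + E_pi) (D E_alpha) f = -(1282/289)cos 2x + (164/289)sin 2x
E_pi (D + E_pi) (D E_alpha) f = -(1282/289)cos 2x + (164/289)sin 2x
E_alpha E_pi (D + E_pi) (D E_alpha) f = (245762/83521)cos 2x + (281276/83521)sin 2x
(-2(E_alpha E_pi (D + E_pi) D E_alpha)) f = -(491524/83521)cos 2x - (562552/83521)sin 2x
((3/2)(-2(E_alpha E_pi (D + E_pi) D E_alpha))) f = -(737286/83521)cos 2x - (843828/83521)sin 2x

the result is g(x) = -(737286/83521)cos 2x - (843828/83521)sin 2x


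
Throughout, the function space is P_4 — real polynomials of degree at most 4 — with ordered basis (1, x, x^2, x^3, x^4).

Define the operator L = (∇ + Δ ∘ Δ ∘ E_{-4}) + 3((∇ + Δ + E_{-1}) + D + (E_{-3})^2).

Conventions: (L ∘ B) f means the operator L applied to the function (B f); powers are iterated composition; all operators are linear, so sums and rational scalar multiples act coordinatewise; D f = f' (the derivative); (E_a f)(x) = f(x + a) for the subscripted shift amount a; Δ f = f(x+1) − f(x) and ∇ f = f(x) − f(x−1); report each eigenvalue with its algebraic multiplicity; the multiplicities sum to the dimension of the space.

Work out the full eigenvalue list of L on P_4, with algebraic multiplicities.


image of 1: 6
image of x: 6x - 11
image of x^2: 6x^2 - 22x + 112
image of x^3: 6x^3 - 33x^2 + 336x - 662
image of x^4: 6x^4 - 44x^3 + 672x^2 - 2648x + 4000
the matrix is upper triangular; its diagonal is (6, 6, 6, 6, 6)
for a triangular matrix the eigenvalues are the diagonal entries, with algebraic multiplicity their repetition count

λ = 6 (multiplicity 5)


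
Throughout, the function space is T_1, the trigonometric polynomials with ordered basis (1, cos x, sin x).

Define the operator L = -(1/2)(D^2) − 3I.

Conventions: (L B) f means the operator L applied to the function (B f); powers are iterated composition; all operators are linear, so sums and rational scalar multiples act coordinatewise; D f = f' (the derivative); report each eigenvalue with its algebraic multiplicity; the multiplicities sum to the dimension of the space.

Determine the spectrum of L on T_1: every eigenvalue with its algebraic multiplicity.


image of 1: -3
image of cos x: -(5/2)cos x
image of sin x: -(5/2)sin x
the matrix is diagonal; its diagonal is (-3, -5/2, -5/2)
for a triangular matrix the eigenvalues are the diagonal entries, with algebraic multiplicity their repetition count

λ = -3 (multiplicity 1), λ = -5/2 (multiplicity 2)


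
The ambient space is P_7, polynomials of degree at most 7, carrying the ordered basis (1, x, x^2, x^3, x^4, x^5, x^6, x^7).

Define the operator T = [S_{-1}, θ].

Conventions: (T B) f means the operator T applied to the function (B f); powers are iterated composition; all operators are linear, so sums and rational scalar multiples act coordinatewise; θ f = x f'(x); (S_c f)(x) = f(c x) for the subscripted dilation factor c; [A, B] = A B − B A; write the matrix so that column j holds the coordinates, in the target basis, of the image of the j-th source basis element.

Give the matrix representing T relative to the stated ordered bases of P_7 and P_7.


image of 1: 0
image of x: 0
image of x^2: 0
image of x^3: 0
image of x^4: 0
image of x^5: 0
image of x^6: 0
image of x^7: 0
each image's coordinates form column j of the matrix

the matrix is [[0, 0, 0, 0, 0, 0, 0, 0]; [0, 0, 0, 0, 0, 0, 0, 0]; [0, 0, 0, 0, 0, 0, 0, 0]; [0, 0, 0, 0, 0, 0, 0, 0]; [0, 0, 0, 0, 0, 0, 0, 0]; [0, 0, 0, 0, 0, 0, 0, 0]; [0, 0, 0, 0, 0, 0, 0, 0]; [0, 0, 0, 0, 0, 0, 0, 0]] (rows listed top to bottom)


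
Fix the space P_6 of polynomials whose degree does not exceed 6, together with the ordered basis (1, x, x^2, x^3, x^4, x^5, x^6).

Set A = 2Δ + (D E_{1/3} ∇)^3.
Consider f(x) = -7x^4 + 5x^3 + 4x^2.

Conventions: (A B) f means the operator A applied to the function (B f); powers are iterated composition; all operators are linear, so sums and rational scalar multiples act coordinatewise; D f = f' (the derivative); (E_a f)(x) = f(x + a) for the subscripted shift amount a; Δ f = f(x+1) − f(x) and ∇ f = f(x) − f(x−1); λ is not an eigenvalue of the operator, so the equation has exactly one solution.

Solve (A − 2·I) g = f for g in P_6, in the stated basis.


the result is g(x) = (7/2)x^4 + (23/2)x^3 + (107/2)x^2 + (311/2)x + 224

write g with unknown coordinates in the stated basis and equate coefficients in (A − 2·I) g = f
solving from the highest basis element down gives g = (7/2)x^4 + (23/2)x^3 + (107/2)x^2 + (311/2)x + 224
check: A g = 28x^3 + 111x^2 + 311x + 448
so A g − 2·g = -7x^4 + 5x^3 + 4x^2 = f ✓


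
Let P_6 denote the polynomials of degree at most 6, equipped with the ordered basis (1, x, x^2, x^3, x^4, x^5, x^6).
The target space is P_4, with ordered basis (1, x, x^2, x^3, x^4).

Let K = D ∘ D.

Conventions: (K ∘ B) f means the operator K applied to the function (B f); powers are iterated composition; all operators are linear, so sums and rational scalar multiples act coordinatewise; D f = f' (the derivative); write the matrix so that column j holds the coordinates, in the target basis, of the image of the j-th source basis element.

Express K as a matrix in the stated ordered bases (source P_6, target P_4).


the matrix is [[0, 0, 2, 0, 0, 0, 0]; [0, 0, 0, 6, 0, 0, 0]; [0, 0, 0, 0, 12, 0, 0]; [0, 0, 0, 0, 0, 20, 0]; [0, 0, 0, 0, 0, 0, 30]] (rows listed top to bottom)

image of 1: 0
image of x: 0
image of x^2: 2
image of x^3: 6x
image of x^4: 12x^2
image of x^5: 20x^3
image of x^6: 30x^4
each image's coordinates form column j of the matrix


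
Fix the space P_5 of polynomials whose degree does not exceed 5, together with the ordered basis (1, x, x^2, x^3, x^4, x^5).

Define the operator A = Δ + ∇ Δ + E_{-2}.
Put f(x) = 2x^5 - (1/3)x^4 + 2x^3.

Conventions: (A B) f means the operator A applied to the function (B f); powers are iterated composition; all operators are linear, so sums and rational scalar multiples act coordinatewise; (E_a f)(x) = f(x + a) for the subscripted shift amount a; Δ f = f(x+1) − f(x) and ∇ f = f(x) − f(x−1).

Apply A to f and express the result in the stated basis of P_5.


Δ f = 10x^4 + (56/3)x^3 + 24x^2 + (44/3)x + 11/3
Δ f = 10x^4 + (56/3)x^3 + 24x^2 + (44/3)x + 11/3
∇ Δ f = 40x^3 - 4x^2 + 32x - 2/3
E_{-2} f = 2x^5 - (61/3)x^4 + (254/3)x^3 - 180x^2 + (584/3)x - 256/3
(Δ + ∇ Δ + E_{-2}) f = 2x^5 - (31/3)x^4 + (430/3)x^3 - 160x^2 + (724/3)x - 247/3

the result is g(x) = 2x^5 - (31/3)x^4 + (430/3)x^3 - 160x^2 + (724/3)x - 247/3


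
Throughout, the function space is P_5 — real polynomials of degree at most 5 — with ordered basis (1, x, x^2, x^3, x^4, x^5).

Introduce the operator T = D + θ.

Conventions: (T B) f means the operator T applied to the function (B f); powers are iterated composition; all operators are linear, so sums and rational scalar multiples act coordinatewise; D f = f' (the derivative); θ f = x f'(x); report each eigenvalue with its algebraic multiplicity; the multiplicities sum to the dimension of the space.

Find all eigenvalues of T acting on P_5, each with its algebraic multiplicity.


λ = 0 (multiplicity 1), λ = 1 (multiplicity 1), λ = 2 (multiplicity 1), λ = 3 (multiplicity 1), λ = 4 (multiplicity 1), λ = 5 (multiplicity 1)

image of 1: 0
image of x: x + 1
image of x^2: 2x^2 + 2x
image of x^3: 3x^3 + 3x^2
image of x^4: 4x^4 + 4x^3
image of x^5: 5x^5 + 5x^4
the matrix is upper triangular; its diagonal is (0, 1, 2, 3, 4, 5)
for a triangular matrix the eigenvalues are the diagonal entries, with algebraic multiplicity their repetition count


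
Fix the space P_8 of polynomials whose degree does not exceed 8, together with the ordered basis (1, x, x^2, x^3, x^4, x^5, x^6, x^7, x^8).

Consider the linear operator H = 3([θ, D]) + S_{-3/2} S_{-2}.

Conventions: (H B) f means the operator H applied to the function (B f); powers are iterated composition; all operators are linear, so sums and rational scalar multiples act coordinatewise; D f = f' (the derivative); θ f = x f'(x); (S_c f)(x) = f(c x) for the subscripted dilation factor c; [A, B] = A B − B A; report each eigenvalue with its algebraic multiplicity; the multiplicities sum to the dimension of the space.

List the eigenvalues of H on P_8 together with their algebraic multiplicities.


λ = 1 (multiplicity 1), λ = 3 (multiplicity 1), λ = 9 (multiplicity 1), λ = 27 (multiplicity 1), λ = 81 (multiplicity 1), λ = 243 (multiplicity 1), λ = 729 (multiplicity 1), λ = 2187 (multiplicity 1), λ = 6561 (multiplicity 1)

image of 1: 1
image of x: 3x - 3
image of x^2: 9x^2 - 6x
image of x^3: 27x^3 - 9x^2
image of x^4: 81x^4 - 12x^3
image of x^5: 243x^5 - 15x^4
image of x^6: 729x^6 - 18x^5
image of x^7: 2187x^7 - 21x^6
image of x^8: 6561x^8 - 24x^7
the matrix is upper triangular; its diagonal is (1, 3, 9, 27, 81, 243, 729, 2187, 6561)
for a triangular matrix the eigenvalues are the diagonal entries, with algebraic multiplicity their repetition count
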